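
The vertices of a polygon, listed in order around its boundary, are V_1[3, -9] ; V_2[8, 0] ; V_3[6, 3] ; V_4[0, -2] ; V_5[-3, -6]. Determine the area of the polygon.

Σ = (72) + (24) + (-12) + (-6) + (45) = 123
Area = |Σ|/2 = 61.5.

61.5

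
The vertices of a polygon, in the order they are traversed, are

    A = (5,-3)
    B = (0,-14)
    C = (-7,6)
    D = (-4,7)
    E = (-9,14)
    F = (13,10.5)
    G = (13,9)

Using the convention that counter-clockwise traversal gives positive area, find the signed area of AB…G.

-283

Apply Gauss's area formula: 2A = Σ (x_i·y_{i+1} − x_{i+1}·y_i), indices taken mod 7.
A→B: (5)(-14) − (0)(-3) = -70
B→C: (0)(6) − (-7)(-14) = -98
C→D: (-7)(7) − (-4)(6) = -25
D→E: (-4)(14) − (-9)(7) = 7
E→F: (-9)(10.5) − (13)(14) = -276.5
F→G: (13)(9) − (13)(10.5) = -19.5
G→A: (13)(-3) − (5)(9) = -84
Σ = -566
Signed area = Σ/2 = -283 (negative ⇒ clockwise traversal).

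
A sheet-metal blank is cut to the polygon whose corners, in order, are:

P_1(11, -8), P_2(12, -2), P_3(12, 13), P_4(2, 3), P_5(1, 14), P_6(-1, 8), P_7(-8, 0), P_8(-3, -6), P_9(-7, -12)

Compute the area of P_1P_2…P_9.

302.5

Σ = (74) + (180) + (10) + (25) + (22) + (64) + (48) + (-6) + (188) = 605
Area = |Σ|/2 = 302.5.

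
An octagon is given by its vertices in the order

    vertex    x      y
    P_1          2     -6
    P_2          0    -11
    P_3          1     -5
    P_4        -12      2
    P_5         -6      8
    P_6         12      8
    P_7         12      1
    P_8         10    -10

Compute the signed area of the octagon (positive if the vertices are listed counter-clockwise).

Apply the shoelace formula: 2A = Σ (x_i·y_{i+1} − x_{i+1}·y_i), indices taken mod 8.
Cross-terms: -22, 11, -58, -84, -144, -84, -130, -40  ⇒  Σ = -551
Signed area = Σ/2 = -275.5 (negative ⇒ clockwise traversal).

-275.5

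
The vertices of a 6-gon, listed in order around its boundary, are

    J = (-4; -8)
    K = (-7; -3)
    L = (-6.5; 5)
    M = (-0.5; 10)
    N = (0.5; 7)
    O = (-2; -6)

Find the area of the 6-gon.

83.25

Σ = (-44) + (-54.5) + (-62.5) + (-8.5) + (11) + (-8) = -166.5
Area = |Σ|/2 = 83.25.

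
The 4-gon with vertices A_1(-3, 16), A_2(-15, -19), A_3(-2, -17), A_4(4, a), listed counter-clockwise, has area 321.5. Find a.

The doubled signed area Σ (x_i y_{i+1} − x_{i+1} y_i) is linear in a.
With a=0 it equals 646; the coefficient of a is 1 (from the two edges through A_4).
So 1·a + 646 = 2·321.5 = 643 ⇒ a = -3.

-3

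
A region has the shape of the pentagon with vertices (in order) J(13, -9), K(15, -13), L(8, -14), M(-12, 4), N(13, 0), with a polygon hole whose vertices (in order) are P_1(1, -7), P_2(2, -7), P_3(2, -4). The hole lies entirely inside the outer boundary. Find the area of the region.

Outer boundary:
Apply Gauss's area formula: 2A = Σ (x_i·y_{i+1} − x_{i+1}·y_i), indices taken mod 5.
J→K: (13)(-13) − (15)(-9) = -34
K→L: (15)(-14) − (8)(-13) = -106
L→M: (8)(4) − (-12)(-14) = -136
M→N: (-12)(0) − (13)(4) = -52
N→J: (13)(-9) − (13)(0) = -117
Σ = -445
Area = |Σ|/2 = 222.5.
Hole:
Σ = (7) + (6) + (-10) = 3
Area = |Σ|/2 = 1.5.
Net area = 222.5 − 1.5 = 221.

221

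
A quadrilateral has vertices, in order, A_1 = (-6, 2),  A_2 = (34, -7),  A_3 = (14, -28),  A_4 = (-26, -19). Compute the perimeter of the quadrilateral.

140

|A_1A_2| = √((40)² + (-9)²) = √1681 = 41
|A_2A_3| = √((-20)² + (-21)²) = √841 = 29
|A_3A_4| = √((-40)² + (9)²) = √1681 = 41
|A_4A_1| = √((20)² + (21)²) = √841 = 29
Perimeter = 41 + 29 + 41 + 29 = 140.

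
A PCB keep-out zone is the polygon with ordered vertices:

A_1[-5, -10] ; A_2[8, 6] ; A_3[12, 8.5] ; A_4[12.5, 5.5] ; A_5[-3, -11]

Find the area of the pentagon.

Apply the shoelace (surveyor's) formula: 2A = Σ (x_i·y_{i+1} − x_{i+1}·y_i), indices taken mod 5.
A_1→A_2: (-5)(6) − (8)(-10) = 50
A_2→A_3: (8)(8.5) − (12)(6) = -4
A_3→A_4: (12)(5.5) − (12.5)(8.5) = -40.25
A_4→A_5: (12.5)(-11) − (-3)(5.5) = -121
A_5→A_1: (-3)(-10) − (-5)(-11) = -25
Σ = -140.25
Area = |Σ|/2 = 70.125.

70.125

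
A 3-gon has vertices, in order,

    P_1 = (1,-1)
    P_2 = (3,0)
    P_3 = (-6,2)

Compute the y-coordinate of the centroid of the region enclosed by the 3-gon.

Apply the shoelace (surveyor's) formula. First the cross-terms c_i = x_i·y_{i+1} − x_{i+1}·y_i:
  3, 6, 4  ⇒  2A = 13, A = 6.5.
Then Σ (y_i + y_{i+1})·c_i = 13, so ȳ = 13 / (6·6.5) = 1/3.

1/3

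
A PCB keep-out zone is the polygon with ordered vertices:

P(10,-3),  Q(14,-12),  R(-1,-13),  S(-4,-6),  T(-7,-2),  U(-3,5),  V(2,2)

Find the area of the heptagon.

Apply the surveyor's formula: 2A = Σ (x_i·y_{i+1} − x_{i+1}·y_i), indices taken mod 7.
Cross-terms: -78, -194, -46, -34, -41, -16, -26  ⇒  Σ = -435
Area = |Σ|/2 = 217.5.

217.5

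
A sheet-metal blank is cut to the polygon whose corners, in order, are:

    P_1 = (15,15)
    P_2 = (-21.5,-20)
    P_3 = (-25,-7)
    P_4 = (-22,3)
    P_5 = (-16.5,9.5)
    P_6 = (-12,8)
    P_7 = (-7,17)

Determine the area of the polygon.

620.75

Apply Gauss's area formula: 2A = Σ (x_i·y_{i+1} − x_{i+1}·y_i), indices taken mod 7.
Σ = (22.5) + (-349.5) + (-229) + (-159.5) + (-18) + (-148) + (-360) = -1241.5
Area = |Σ|/2 = 620.75.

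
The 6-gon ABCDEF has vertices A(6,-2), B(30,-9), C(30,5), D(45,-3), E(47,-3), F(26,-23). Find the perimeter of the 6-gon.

|AB| = √((24)² + (-7)²) = √625 = 25
|BC| = √((0)² + (14)²) = √196 = 14
|CD| = √((15)² + (-8)²) = √289 = 17
|DE| = √((2)² + (0)²) = √4 = 2
|EF| = √((-21)² + (-20)²) = √841 = 29
|FA| = √((-20)² + (21)²) = √841 = 29
Perimeter = 25 + 14 + 17 + 2 + 29 + 29 = 116.

116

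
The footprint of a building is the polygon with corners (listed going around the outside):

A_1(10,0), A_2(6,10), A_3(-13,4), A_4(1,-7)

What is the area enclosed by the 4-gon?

205.5

Apply Gauss's area formula: 2A = Σ (x_i·y_{i+1} − x_{i+1}·y_i), indices taken mod 4.
Cross-terms: 100, 154, 87, 70  ⇒  Σ = 411
Area = |Σ|/2 = 205.5.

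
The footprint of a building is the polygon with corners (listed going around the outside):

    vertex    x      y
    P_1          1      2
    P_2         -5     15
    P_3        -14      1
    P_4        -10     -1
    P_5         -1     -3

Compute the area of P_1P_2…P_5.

Apply the surveyor's formula: 2A = Σ (x_i·y_{i+1} − x_{i+1}·y_i), indices taken mod 5.
Σ = (25) + (205) + (24) + (29) + (1) = 284
Area = |Σ|/2 = 142.

142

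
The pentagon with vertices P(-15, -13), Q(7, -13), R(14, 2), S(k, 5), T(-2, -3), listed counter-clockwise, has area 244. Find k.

11

Write out the shoelace sum; only the two edges meeting at S involve k:
2·Area = [(14·5 − k·2) + (k·(-3) − (-2)·5)] + 463
       = -5·k + 543 = 488
⇒ k = 11.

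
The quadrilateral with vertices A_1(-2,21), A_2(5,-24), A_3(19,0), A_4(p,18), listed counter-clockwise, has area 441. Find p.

Write out the shoelace sum; only the two edges meeting at A_4 involve p:
2·Area = [(19·18 − p·0) + (p·21 − (-2)·18)] + 399
       = 21·p + 777 = 882
⇒ p = 5.

5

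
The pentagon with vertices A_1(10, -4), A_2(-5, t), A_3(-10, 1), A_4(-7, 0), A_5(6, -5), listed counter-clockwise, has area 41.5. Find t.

Write out the shoelace sum; only the two edges meeting at A_2 involve t:
2·Area = [(10·t − (-5)·(-4)) + ((-5)·1 − (-10)·t)] + 68
       = 20·t + 43 = 83
⇒ t = 2.

2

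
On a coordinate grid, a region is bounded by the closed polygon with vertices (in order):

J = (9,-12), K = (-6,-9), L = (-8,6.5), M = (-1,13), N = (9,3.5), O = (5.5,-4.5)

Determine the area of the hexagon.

283.625

Cross-terms: -153, -111, -97.5, -120.5, -59.75, -25.5  ⇒  Σ = -567.25
Area = |Σ|/2 = 283.625.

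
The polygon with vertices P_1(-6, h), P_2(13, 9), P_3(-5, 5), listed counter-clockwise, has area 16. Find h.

3

The doubled signed area Σ (x_i y_{i+1} − x_{i+1} y_i) is linear in h.
With h=0 it equals 86; the coefficient of h is -18 (from the two edges through P_1).
So -18·h + 86 = 2·16 = 32 ⇒ h = 3.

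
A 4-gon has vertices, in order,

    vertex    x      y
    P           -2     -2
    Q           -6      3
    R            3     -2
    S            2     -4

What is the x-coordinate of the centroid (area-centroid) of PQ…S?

Apply the shoelace (surveyor's) formula. First the cross-terms c_i = x_i·y_{i+1} − x_{i+1}·y_i:
  -18, 3, -8, -12  ⇒  2A = -35, A = -17.5.
Then Σ (x_i + x_{i+1})·c_i = 95, so x̄ = 95 / (6·(-17.5)) = -19/21.

-19/21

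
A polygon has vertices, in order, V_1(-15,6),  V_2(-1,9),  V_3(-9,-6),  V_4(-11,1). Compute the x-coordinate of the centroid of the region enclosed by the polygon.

Apply the shoelace formula. First the cross-terms c_i = x_i·y_{i+1} − x_{i+1}·y_i:
  -129, 87, -75, -51  ⇒  2A = -168, A = -84.
Then Σ (x_i + x_{i+1})·c_i = 4020, so x̄ = 4020 / (6·(-84)) = -335/42.

-335/42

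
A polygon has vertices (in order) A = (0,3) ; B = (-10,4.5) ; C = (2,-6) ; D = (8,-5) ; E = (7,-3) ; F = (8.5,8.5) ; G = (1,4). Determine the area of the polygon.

Apply Gauss's area formula: 2A = Σ (x_i·y_{i+1} − x_{i+1}·y_i), indices taken mod 7.
Σ = (30) + (51) + (38) + (11) + (85) + (25.5) + (3) = 243.5
Area = |Σ|/2 = 121.75.

121.75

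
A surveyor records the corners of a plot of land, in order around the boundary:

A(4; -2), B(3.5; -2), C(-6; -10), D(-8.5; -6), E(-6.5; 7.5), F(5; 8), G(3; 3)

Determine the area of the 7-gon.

158.125

Σ = (-1) + (-47) + (-49) + (-102.75) + (-89.5) + (-9) + (-18) = -316.25
Area = |Σ|/2 = 158.125.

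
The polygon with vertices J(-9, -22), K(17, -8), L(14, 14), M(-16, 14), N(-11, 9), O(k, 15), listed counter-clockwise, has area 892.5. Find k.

The doubled signed area Σ (x_i y_{i+1} − x_{i+1} y_i) is linear in k.
With k=0 it equals 1196; the coefficient of k is -31 (from the two edges through O).
So -31·k + 1196 = 2·892.5 = 1785 ⇒ k = -19.

-19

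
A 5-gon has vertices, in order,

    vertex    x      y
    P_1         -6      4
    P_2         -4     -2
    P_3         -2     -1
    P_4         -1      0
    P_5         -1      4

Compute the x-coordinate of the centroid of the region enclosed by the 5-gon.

Apply the shoelace (surveyor's) formula. First the cross-terms c_i = x_i·y_{i+1} − x_{i+1}·y_i:
  28, 0, -1, -4, 20  ⇒  2A = 43, A = 21.5.
Then Σ (x_i + x_{i+1})·c_i = -409, so x̄ = -409 / (6·21.5) = -409/129.

-409/129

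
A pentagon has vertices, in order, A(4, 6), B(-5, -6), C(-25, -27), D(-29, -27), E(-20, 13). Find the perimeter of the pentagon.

114

|AB| = √((-9)² + (-12)²) = √225 = 15
|BC| = √((-20)² + (-21)²) = √841 = 29
|CD| = √((-4)² + (0)²) = √16 = 4
|DE| = √((9)² + (40)²) = √1681 = 41
|EA| = √((24)² + (-7)²) = √625 = 25
Perimeter = 15 + 29 + 4 + 41 + 25 = 114.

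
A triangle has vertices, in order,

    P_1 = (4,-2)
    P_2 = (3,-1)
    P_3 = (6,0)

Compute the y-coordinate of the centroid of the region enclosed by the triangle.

Apply the surveyor's formula. First the cross-terms c_i = x_i·y_{i+1} − x_{i+1}·y_i:
  2, 6, -12  ⇒  2A = -4, A = -2.
Then Σ (y_i + y_{i+1})·c_i = 12, so ȳ = 12 / (6·(-2)) = -1.

-1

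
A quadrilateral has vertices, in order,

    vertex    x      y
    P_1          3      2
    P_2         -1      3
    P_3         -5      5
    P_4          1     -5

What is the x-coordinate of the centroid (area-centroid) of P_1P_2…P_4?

Apply Gauss's area formula. First the cross-terms c_i = x_i·y_{i+1} − x_{i+1}·y_i:
  11, 10, 20, 17  ⇒  2A = 58, A = 29.
Then Σ (x_i + x_{i+1})·c_i = -50, so x̄ = -50 / (6·29) = -25/87.

-25/87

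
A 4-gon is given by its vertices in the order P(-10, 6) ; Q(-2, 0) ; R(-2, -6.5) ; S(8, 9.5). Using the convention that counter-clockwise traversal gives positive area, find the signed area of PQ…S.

P→Q: (-10)(0) − (-2)(6) = 12
Q→R: (-2)(-6.5) − (-2)(0) = 13
R→S: (-2)(9.5) − (8)(-6.5) = 33
S→P: (8)(6) − (-10)(9.5) = 143
Σ = 201
Signed area = Σ/2 = 100.5 (positive ⇒ counter-clockwise traversal).

100.5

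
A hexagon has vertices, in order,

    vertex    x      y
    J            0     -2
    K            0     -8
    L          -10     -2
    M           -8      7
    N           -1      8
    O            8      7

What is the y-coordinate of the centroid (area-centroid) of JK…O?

163/93

Apply the shoelace (surveyor's) formula. First the cross-terms c_i = x_i·y_{i+1} − x_{i+1}·y_i:
  0, -80, -86, -57, -71, -16  ⇒  2A = -310, A = -155.
Then Σ (y_i + y_{i+1})·c_i = -1630, so ȳ = -1630 / (6·(-155)) = 163/93.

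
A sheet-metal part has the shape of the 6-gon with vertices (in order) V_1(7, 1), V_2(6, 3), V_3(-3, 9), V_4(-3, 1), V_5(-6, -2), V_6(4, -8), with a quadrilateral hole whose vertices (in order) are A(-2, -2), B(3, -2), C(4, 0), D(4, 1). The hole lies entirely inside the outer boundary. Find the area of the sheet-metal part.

Outer boundary:
Apply the shoelace formula: 2A = Σ (x_i·y_{i+1} − x_{i+1}·y_i), indices taken mod 6.
Σ = (15) + (63) + (24) + (12) + (56) + (60) = 230
Area = |Σ|/2 = 115.
Hole:
Apply the shoelace (surveyor's) formula: 2A = Σ (x_i·y_{i+1} − x_{i+1}·y_i), indices taken mod 4.
Σ = (10) + (8) + (4) + (-6) = 16
Area = |Σ|/2 = 8.
Net area = 115 − 8 = 107.

107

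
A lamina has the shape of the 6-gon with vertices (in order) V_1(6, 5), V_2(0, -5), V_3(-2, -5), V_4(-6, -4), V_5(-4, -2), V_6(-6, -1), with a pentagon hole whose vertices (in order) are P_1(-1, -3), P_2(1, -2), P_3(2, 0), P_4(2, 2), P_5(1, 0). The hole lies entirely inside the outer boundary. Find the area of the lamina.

Outer boundary:
Apply the shoelace formula: 2A = Σ (x_i·y_{i+1} − x_{i+1}·y_i), indices taken mod 6.
Cross-terms: -30, -10, -22, -4, -8, -24  ⇒  Σ = -98
Area = |Σ|/2 = 49.
Hole:
Apply the shoelace (surveyor's) formula: 2A = Σ (x_i·y_{i+1} − x_{i+1}·y_i), indices taken mod 5.
Cross-terms: 5, 4, 4, -2, -3  ⇒  Σ = 8
Area = |Σ|/2 = 4.
Net area = 49 − 4 = 45.

45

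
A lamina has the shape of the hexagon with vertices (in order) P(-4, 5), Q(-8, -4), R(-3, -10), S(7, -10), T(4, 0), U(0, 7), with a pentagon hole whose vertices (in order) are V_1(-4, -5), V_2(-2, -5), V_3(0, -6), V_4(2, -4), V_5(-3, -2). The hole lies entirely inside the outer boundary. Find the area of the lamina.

Outer boundary:
Apply Gauss's area formula: 2A = Σ (x_i·y_{i+1} − x_{i+1}·y_i), indices taken mod 6.
Cross-terms: 56, 68, 100, 40, 28, 28  ⇒  Σ = 320
Area = |Σ|/2 = 160.
Hole:
Apply the shoelace (surveyor's) formula: 2A = Σ (x_i·y_{i+1} − x_{i+1}·y_i), indices taken mod 5.
Cross-terms: 10, 12, 12, -16, 7  ⇒  Σ = 25
Area = |Σ|/2 = 12.5.
Net area = 160 − 12.5 = 147.5.

147.5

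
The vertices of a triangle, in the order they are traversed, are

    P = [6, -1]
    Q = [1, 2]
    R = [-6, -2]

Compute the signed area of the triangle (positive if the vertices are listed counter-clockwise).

20.5

Σ = (13) + (10) + (18) = 41
Signed area = Σ/2 = 20.5 (positive ⇒ counter-clockwise traversal).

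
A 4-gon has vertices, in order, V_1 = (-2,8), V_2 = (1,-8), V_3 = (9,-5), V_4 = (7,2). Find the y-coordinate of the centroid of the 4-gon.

-215/282

Apply the surveyor's formula. First the cross-terms c_i = x_i·y_{i+1} − x_{i+1}·y_i:
  8, 67, 53, 60  ⇒  2A = 188, A = 94.
Then Σ (y_i + y_{i+1})·c_i = -430, so ȳ = -430 / (6·94) = -215/282.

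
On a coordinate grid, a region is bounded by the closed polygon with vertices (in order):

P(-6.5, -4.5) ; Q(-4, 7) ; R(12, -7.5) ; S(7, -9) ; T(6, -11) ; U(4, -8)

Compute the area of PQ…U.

Apply the shoelace (surveyor's) formula: 2A = Σ (x_i·y_{i+1} − x_{i+1}·y_i), indices taken mod 6.
Σ = (-63.5) + (-54) + (-55.5) + (-23) + (-4) + (-70) = -270
Area = |Σ|/2 = 135.

135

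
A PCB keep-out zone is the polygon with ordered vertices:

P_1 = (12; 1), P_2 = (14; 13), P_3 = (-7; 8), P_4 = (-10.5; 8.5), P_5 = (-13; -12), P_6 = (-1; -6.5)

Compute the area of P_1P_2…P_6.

377.75

Apply the shoelace formula: 2A = Σ (x_i·y_{i+1} − x_{i+1}·y_i), indices taken mod 6.
Cross-terms: 142, 203, 24.5, 236.5, 72.5, 77  ⇒  Σ = 755.5
Area = |Σ|/2 = 377.75.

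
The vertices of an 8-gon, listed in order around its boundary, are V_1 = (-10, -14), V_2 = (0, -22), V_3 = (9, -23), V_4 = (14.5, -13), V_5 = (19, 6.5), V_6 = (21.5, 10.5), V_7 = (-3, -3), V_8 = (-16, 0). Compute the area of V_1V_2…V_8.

589.25

Σ = (220) + (198) + (216.5) + (341.25) + (59.75) + (-33) + (-48) + (224) = 1178.5
Area = |Σ|/2 = 589.25.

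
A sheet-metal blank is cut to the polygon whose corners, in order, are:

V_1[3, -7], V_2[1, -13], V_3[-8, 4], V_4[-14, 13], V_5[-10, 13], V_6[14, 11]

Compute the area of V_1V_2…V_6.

Cross-terms: -32, -100, -48, -52, -292, -131  ⇒  Σ = -655
Area = |Σ|/2 = 327.5.

327.5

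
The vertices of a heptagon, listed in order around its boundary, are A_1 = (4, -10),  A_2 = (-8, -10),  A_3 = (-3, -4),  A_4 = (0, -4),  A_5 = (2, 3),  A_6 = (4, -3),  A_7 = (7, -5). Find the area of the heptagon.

82.5

Cross-terms: -120, 2, 12, 8, -18, 1, -50  ⇒  Σ = -165
Area = |Σ|/2 = 82.5.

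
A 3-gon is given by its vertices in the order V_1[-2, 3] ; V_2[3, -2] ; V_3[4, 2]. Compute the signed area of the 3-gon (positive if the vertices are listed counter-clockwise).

Σ = (-5) + (14) + (16) = 25
Signed area = Σ/2 = 12.5 (positive ⇒ counter-clockwise traversal).

12.5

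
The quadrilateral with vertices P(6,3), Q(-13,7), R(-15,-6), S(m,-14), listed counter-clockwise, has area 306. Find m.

The doubled signed area Σ (x_i y_{i+1} − x_{i+1} y_i) is linear in m.
With m=0 it equals 558; the coefficient of m is 9 (from the two edges through S).
So 9·m + 558 = 2·306 = 612 ⇒ m = 6.

6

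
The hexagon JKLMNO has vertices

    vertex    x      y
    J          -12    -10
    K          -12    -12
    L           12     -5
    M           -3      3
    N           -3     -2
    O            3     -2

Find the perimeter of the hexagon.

|JK| = √((0)² + (-2)²) = √4 = 2
|KL| = √((24)² + (7)²) = √625 = 25
|LM| = √((-15)² + (8)²) = √289 = 17
|MN| = √((0)² + (-5)²) = √25 = 5
|NO| = √((6)² + (0)²) = √36 = 6
|OJ| = √((-15)² + (-8)²) = √289 = 17
Perimeter = 2 + 25 + 17 + 5 + 6 + 17 = 72.

72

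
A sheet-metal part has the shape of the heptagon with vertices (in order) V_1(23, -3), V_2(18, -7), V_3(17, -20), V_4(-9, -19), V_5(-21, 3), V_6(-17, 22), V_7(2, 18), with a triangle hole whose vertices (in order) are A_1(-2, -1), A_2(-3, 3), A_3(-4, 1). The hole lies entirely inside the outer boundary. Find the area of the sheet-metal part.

1226

Outer boundary:
Apply the surveyor's formula: 2A = Σ (x_i·y_{i+1} − x_{i+1}·y_i), indices taken mod 7.
Σ = (-107) + (-241) + (-503) + (-426) + (-411) + (-350) + (-420) = -2458
Area = |Σ|/2 = 1229.
Hole:
Apply the surveyor's formula: 2A = Σ (x_i·y_{i+1} − x_{i+1}·y_i), indices taken mod 3.
Σ = (-9) + (9) + (6) = 6
Area = |Σ|/2 = 3.
Net area = 1229 − 3 = 1226.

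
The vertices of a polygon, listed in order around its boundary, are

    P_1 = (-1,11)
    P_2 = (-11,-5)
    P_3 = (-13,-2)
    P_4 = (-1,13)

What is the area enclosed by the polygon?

43

Apply Gauss's area formula: 2A = Σ (x_i·y_{i+1} − x_{i+1}·y_i), indices taken mod 4.
Cross-terms: 126, -43, -171, 2  ⇒  Σ = -86
Area = |Σ|/2 = 43.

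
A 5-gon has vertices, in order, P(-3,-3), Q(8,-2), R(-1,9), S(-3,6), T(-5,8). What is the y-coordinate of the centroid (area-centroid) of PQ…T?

467/249

Apply the shoelace (surveyor's) formula. First the cross-terms c_i = x_i·y_{i+1} − x_{i+1}·y_i:
  30, 70, 21, 6, 39  ⇒  2A = 166, A = 83.
Then Σ (y_i + y_{i+1})·c_i = 934, so ȳ = 934 / (6·83) = 467/249.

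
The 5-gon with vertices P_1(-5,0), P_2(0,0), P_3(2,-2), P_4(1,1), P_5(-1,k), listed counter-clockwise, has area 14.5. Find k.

4

Write out the shoelace sum; only the two edges meeting at P_5 involve k:
2·Area = [(1·k − (-1)·1) + ((-1)·0 − (-5)·k)] + 4
       = 6·k + 5 = 29
⇒ k = 4.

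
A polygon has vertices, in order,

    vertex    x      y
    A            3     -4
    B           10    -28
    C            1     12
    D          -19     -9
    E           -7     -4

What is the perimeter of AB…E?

118

|AB| = √((7)² + (-24)²) = √625 = 25
|BC| = √((-9)² + (40)²) = √1681 = 41
|CD| = √((-20)² + (-21)²) = √841 = 29
|DE| = √((12)² + (5)²) = √169 = 13
|EA| = √((10)² + (0)²) = √100 = 10
Perimeter = 25 + 41 + 29 + 13 + 10 = 118.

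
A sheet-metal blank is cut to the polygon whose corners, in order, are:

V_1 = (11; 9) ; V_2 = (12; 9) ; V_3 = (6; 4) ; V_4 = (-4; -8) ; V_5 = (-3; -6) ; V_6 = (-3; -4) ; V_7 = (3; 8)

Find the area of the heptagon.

63

Cross-terms: -9, -6, -32, 0, -6, -12, -61  ⇒  Σ = -126
Area = |Σ|/2 = 63.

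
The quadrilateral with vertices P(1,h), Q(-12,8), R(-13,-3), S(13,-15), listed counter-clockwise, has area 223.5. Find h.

2

The doubled signed area Σ (x_i y_{i+1} − x_{i+1} y_i) is linear in h.
With h=0 it equals 397; the coefficient of h is 25 (from the two edges through P).
So 25·h + 397 = 2·223.5 = 447 ⇒ h = 2.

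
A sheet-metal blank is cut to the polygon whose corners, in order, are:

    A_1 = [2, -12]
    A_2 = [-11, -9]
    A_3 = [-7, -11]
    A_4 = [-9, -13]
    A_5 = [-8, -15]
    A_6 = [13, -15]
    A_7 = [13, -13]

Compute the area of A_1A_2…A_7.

Apply Gauss's area formula: 2A = Σ (x_i·y_{i+1} − x_{i+1}·y_i), indices taken mod 7.
Cross-terms: -150, 58, -8, 31, 315, 26, -130  ⇒  Σ = 142
Area = |Σ|/2 = 71.

71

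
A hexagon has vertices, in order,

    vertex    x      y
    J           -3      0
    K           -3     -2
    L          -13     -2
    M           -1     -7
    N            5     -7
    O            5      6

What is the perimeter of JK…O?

|JK| = √((0)² + (-2)²) = √4 = 2
|KL| = √((-10)² + (0)²) = √100 = 10
|LM| = √((12)² + (-5)²) = √169 = 13
|MN| = √((6)² + (0)²) = √36 = 6
|NO| = √((0)² + (13)²) = √169 = 13
|OJ| = √((-8)² + (-6)²) = √100 = 10
Perimeter = 2 + 10 + 13 + 6 + 13 + 10 = 54.

54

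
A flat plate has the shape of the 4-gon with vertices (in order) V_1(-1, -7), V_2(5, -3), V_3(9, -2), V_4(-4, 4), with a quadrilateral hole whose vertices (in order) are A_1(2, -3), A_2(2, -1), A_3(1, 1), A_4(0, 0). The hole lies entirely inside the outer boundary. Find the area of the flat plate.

Outer boundary:
Σ = (38) + (17) + (28) + (32) = 115
Area = |Σ|/2 = 57.5.
Hole:
Cross-terms: 4, 3, 0, 0  ⇒  Σ = 7
Area = |Σ|/2 = 3.5.
Net area = 57.5 − 3.5 = 54.

54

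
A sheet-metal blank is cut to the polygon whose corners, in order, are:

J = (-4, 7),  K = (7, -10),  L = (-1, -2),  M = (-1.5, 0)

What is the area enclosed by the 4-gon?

J→K: (-4)(-10) − (7)(7) = -9
K→L: (7)(-2) − (-1)(-10) = -24
L→M: (-1)(0) − (-1.5)(-2) = -3
M→J: (-1.5)(7) − (-4)(0) = -10.5
Σ = -46.5
Area = |Σ|/2 = 23.25.

23.25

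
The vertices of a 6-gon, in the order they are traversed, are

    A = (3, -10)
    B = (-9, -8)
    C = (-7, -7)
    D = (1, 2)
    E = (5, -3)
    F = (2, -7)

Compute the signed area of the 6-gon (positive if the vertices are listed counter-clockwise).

Σ = (-114) + (7) + (-7) + (-13) + (-29) + (1) = -155
Signed area = Σ/2 = -77.5 (negative ⇒ clockwise traversal).

-77.5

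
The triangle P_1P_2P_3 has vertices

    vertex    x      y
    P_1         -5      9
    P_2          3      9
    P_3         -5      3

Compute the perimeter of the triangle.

24

|P_1P_2| = √((8)² + (0)²) = √64 = 8
|P_2P_3| = √((-8)² + (-6)²) = √100 = 10
|P_3P_1| = √((0)² + (6)²) = √36 = 6
Perimeter = 8 + 10 + 6 = 24.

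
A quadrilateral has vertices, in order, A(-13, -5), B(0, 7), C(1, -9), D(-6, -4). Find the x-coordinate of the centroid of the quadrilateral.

-314/89

Apply the surveyor's formula. First the cross-terms c_i = x_i·y_{i+1} − x_{i+1}·y_i:
  -91, -7, -58, -22  ⇒  2A = -178, A = -89.
Then Σ (x_i + x_{i+1})·c_i = 1884, so x̄ = 1884 / (6·(-89)) = -314/89.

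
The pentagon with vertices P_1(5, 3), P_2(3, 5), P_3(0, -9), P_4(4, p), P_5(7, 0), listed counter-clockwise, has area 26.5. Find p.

The doubled signed area Σ (x_i y_{i+1} − x_{i+1} y_i) is linear in p.
With p=0 it equals 46; the coefficient of p is -7 (from the two edges through P_4).
So -7·p + 46 = 2·26.5 = 53 ⇒ p = -1.

-1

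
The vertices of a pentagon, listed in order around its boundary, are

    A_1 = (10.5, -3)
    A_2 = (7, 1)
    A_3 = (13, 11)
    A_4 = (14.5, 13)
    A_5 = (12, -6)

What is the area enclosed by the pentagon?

55.5

Σ = (31.5) + (64) + (9.5) + (-243) + (27) = -111
Area = |Σ|/2 = 55.5.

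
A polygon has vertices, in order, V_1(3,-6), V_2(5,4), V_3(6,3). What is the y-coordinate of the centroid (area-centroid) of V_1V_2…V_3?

Apply the surveyor's formula. First the cross-terms c_i = x_i·y_{i+1} − x_{i+1}·y_i:
  42, -9, -45  ⇒  2A = -12, A = -6.
Then Σ (y_i + y_{i+1})·c_i = -12, so ȳ = -12 / (6·(-6)) = 1/3.

1/3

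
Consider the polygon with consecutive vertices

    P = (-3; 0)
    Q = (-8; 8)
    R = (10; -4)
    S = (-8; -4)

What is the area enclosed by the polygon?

78

Apply Gauss's area formula: 2A = Σ (x_i·y_{i+1} − x_{i+1}·y_i), indices taken mod 4.
Σ = (-24) + (-48) + (-72) + (-12) = -156
Area = |Σ|/2 = 78.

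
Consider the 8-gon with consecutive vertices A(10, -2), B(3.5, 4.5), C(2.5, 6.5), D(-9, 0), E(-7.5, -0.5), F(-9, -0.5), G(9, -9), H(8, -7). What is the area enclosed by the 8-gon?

137.125

A→B: (10)(4.5) − (3.5)(-2) = 52
B→C: (3.5)(6.5) − (2.5)(4.5) = 11.5
C→D: (2.5)(0) − (-9)(6.5) = 58.5
D→E: (-9)(-0.5) − (-7.5)(0) = 4.5
E→F: (-7.5)(-0.5) − (-9)(-0.5) = -0.75
F→G: (-9)(-9) − (9)(-0.5) = 85.5
G→H: (9)(-7) − (8)(-9) = 9
H→A: (8)(-2) − (10)(-7) = 54
Σ = 274.25
Area = |Σ|/2 = 137.125.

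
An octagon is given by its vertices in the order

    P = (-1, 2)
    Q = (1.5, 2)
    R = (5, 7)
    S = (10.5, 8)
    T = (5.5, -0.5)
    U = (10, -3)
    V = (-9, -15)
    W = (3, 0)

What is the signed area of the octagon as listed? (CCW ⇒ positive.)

Σ = (-5) + (0.5) + (-33.5) + (-49.25) + (-11.5) + (-177) + (45) + (6) = -224.75
Signed area = Σ/2 = -112.375 (negative ⇒ clockwise traversal).

-112.375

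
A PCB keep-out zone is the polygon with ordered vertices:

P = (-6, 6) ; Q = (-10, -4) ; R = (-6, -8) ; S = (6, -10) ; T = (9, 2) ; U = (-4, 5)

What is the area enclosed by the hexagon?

204.5

Apply the shoelace formula: 2A = Σ (x_i·y_{i+1} − x_{i+1}·y_i), indices taken mod 6.
P→Q: (-6)(-4) − (-10)(6) = 84
Q→R: (-10)(-8) − (-6)(-4) = 56
R→S: (-6)(-10) − (6)(-8) = 108
S→T: (6)(2) − (9)(-10) = 102
T→U: (9)(5) − (-4)(2) = 53
U→P: (-4)(6) − (-6)(5) = 6
Σ = 409
Area = |Σ|/2 = 204.5.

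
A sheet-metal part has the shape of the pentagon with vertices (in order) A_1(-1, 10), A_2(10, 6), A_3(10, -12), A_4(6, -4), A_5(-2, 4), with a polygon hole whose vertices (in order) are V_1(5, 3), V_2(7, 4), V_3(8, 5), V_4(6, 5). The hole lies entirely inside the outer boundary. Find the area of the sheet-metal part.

Outer boundary:
Apply the shoelace (surveyor's) formula: 2A = Σ (x_i·y_{i+1} − x_{i+1}·y_i), indices taken mod 5.
Σ = (-106) + (-180) + (32) + (16) + (-16) = -254
Area = |Σ|/2 = 127.
Hole:
Apply Gauss's area formula: 2A = Σ (x_i·y_{i+1} − x_{i+1}·y_i), indices taken mod 4.
Σ = (-1) + (3) + (10) + (-7) = 5
Area = |Σ|/2 = 2.5.
Net area = 127 − 2.5 = 124.5.

124.5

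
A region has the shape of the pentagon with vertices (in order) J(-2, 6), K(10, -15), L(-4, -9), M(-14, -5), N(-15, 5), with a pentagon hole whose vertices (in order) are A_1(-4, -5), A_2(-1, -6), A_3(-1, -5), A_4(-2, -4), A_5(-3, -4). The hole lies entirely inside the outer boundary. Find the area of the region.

Outer boundary:
Apply the surveyor's formula: 2A = Σ (x_i·y_{i+1} − x_{i+1}·y_i), indices taken mod 5.
Σ = (-30) + (-150) + (-106) + (-145) + (-80) = -511
Area = |Σ|/2 = 255.5.
Hole:
Apply the surveyor's formula: 2A = Σ (x_i·y_{i+1} − x_{i+1}·y_i), indices taken mod 5.
Σ = (19) + (-1) + (-6) + (-4) + (-1) = 7
Area = |Σ|/2 = 3.5.
Net area = 255.5 − 3.5 = 252.

252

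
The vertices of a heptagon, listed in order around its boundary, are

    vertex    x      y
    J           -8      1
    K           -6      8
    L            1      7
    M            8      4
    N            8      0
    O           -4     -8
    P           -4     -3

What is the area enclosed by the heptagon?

152

Apply the shoelace formula: 2A = Σ (x_i·y_{i+1} − x_{i+1}·y_i), indices taken mod 7.
Cross-terms: -58, -50, -52, -32, -64, -20, -28  ⇒  Σ = -304
Area = |Σ|/2 = 152.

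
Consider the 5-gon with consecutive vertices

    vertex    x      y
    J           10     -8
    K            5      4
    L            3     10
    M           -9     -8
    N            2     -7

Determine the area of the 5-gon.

158.5

Cross-terms: 80, 38, 66, 79, 54  ⇒  Σ = 317
Area = |Σ|/2 = 158.5.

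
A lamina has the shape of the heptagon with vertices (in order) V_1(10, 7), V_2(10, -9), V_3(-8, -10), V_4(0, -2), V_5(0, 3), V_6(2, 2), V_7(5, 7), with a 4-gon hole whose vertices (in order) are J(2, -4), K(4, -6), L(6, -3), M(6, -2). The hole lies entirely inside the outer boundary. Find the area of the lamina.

Outer boundary:
Apply the shoelace (surveyor's) formula: 2A = Σ (x_i·y_{i+1} − x_{i+1}·y_i), indices taken mod 7.
Cross-terms: -160, -172, 16, 0, -6, 4, -35  ⇒  Σ = -353
Area = |Σ|/2 = 176.5.
Hole:
Apply Gauss's area formula: 2A = Σ (x_i·y_{i+1} − x_{i+1}·y_i), indices taken mod 4.
J→K: (2)(-6) − (4)(-4) = 4
K→L: (4)(-3) − (6)(-6) = 24
L→M: (6)(-2) − (6)(-3) = 6
M→J: (6)(-4) − (2)(-2) = -20
Σ = 14
Area = |Σ|/2 = 7.
Net area = 176.5 − 7 = 169.5.

169.5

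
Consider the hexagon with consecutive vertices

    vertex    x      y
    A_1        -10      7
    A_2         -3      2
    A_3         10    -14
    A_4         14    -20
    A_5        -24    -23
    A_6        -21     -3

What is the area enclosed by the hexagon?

685.5

Apply Gauss's area formula: 2A = Σ (x_i·y_{i+1} − x_{i+1}·y_i), indices taken mod 6.
Σ = (1) + (22) + (-4) + (-802) + (-411) + (-177) = -1371
Area = |Σ|/2 = 685.5.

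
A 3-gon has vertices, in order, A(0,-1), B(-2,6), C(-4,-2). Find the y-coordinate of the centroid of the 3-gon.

Apply the shoelace formula. First the cross-terms c_i = x_i·y_{i+1} − x_{i+1}·y_i:
  -2, 28, 4  ⇒  2A = 30, A = 15.
Then Σ (y_i + y_{i+1})·c_i = 90, so ȳ = 90 / (6·15) = 1.

1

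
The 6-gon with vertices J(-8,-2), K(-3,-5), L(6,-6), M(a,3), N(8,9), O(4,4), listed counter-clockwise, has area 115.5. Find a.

The doubled signed area Σ (x_i y_{i+1} − x_{i+1} y_i) is linear in a.
With a=0 it equals 96; the coefficient of a is 15 (from the two edges through M).
So 15·a + 96 = 2·115.5 = 231 ⇒ a = 9.

9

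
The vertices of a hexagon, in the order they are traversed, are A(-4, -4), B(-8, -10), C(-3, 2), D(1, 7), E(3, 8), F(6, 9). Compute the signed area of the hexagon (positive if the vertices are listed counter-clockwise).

-41.5

Apply the shoelace formula: 2A = Σ (x_i·y_{i+1} − x_{i+1}·y_i), indices taken mod 6.
Cross-terms: 8, -46, -23, -13, -21, 12  ⇒  Σ = -83
Signed area = Σ/2 = -41.5 (negative ⇒ clockwise traversal).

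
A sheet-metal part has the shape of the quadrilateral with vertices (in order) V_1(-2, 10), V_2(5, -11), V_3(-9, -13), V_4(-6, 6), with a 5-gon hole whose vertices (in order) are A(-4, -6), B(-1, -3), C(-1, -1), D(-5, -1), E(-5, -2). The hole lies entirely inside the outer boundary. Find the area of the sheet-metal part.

Outer boundary:
Apply the shoelace formula: 2A = Σ (x_i·y_{i+1} − x_{i+1}·y_i), indices taken mod 4.
Σ = (-28) + (-164) + (-132) + (-48) = -372
Area = |Σ|/2 = 186.
Hole:
Apply the shoelace (surveyor's) formula: 2A = Σ (x_i·y_{i+1} − x_{i+1}·y_i), indices taken mod 5.
Cross-terms: 6, -2, -4, 5, 22  ⇒  Σ = 27
Area = |Σ|/2 = 13.5.
Net area = 186 − 13.5 = 172.5.

172.5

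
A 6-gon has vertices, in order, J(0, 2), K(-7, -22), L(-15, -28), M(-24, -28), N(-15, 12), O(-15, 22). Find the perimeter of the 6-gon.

|JK| = √((-7)² + (-24)²) = √625 = 25
|KL| = √((-8)² + (-6)²) = √100 = 10
|LM| = √((-9)² + (0)²) = √81 = 9
|MN| = √((9)² + (40)²) = √1681 = 41
|NO| = √((0)² + (10)²) = √100 = 10
|OJ| = √((15)² + (-20)²) = √625 = 25
Perimeter = 25 + 10 + 9 + 41 + 10 + 25 = 120.

120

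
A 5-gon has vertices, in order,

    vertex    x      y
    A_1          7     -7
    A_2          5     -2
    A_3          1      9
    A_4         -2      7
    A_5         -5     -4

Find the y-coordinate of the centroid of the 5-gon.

Apply the shoelace formula. First the cross-terms c_i = x_i·y_{i+1} − x_{i+1}·y_i:
  21, 47, 25, 43, 63  ⇒  2A = 199, A = 99.5.
Then Σ (y_i + y_{i+1})·c_i = -24, so ȳ = -24 / (6·99.5) = -8/199.

-8/199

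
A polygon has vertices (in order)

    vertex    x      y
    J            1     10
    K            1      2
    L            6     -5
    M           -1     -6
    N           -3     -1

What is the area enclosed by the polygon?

56

J→K: (1)(2) − (1)(10) = -8
K→L: (1)(-5) − (6)(2) = -17
L→M: (6)(-6) − (-1)(-5) = -41
M→N: (-1)(-1) − (-3)(-6) = -17
N→J: (-3)(10) − (1)(-1) = -29
Σ = -112
Area = |Σ|/2 = 56.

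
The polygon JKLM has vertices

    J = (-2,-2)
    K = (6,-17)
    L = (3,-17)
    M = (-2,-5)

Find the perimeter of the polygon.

|JK| = √((8)² + (-15)²) = √289 = 17
|KL| = √((-3)² + (0)²) = √9 = 3
|LM| = √((-5)² + (12)²) = √169 = 13
|MJ| = √((0)² + (3)²) = √9 = 3
Perimeter = 17 + 3 + 13 + 3 = 36.

36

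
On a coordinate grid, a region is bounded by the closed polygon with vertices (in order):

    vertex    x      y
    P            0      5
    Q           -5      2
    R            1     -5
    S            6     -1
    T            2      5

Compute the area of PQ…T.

59.5

Σ = (25) + (23) + (29) + (32) + (10) = 119
Area = |Σ|/2 = 59.5.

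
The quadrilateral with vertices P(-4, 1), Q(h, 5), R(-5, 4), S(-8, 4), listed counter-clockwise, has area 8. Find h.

-3

The doubled signed area Σ (x_i y_{i+1} − x_{i+1} y_i) is linear in h.
With h=0 it equals 25; the coefficient of h is 3 (from the two edges through Q).
So 3·h + 25 = 2·8 = 16 ⇒ h = -3.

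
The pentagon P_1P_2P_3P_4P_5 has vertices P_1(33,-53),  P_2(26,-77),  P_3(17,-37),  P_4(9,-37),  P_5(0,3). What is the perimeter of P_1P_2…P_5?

180

|P_1P_2| = √((-7)² + (-24)²) = √625 = 25
|P_2P_3| = √((-9)² + (40)²) = √1681 = 41
|P_3P_4| = √((-8)² + (0)²) = √64 = 8
|P_4P_5| = √((-9)² + (40)²) = √1681 = 41
|P_5P_1| = √((33)² + (-56)²) = √4225 = 65
Perimeter = 25 + 41 + 8 + 41 + 65 = 180.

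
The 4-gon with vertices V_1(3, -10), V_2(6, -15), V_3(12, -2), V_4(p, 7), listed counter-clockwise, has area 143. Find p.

-5

The doubled signed area Σ (x_i y_{i+1} − x_{i+1} y_i) is linear in p.
With p=0 it equals 246; the coefficient of p is -8 (from the two edges through V_4).
So -8·p + 246 = 2·143 = 286 ⇒ p = -5.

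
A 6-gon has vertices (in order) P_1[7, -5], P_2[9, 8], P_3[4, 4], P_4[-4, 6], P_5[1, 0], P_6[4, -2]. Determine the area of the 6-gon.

Σ = (101) + (4) + (40) + (-6) + (-2) + (-6) = 131
Area = |Σ|/2 = 65.5.

65.5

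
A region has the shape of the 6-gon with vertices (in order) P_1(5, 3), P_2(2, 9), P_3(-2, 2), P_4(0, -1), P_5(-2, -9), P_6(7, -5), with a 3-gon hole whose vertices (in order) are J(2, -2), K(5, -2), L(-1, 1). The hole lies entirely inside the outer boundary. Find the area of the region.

85.5

Outer boundary:
Σ = (39) + (22) + (2) + (-2) + (73) + (46) = 180
Area = |Σ|/2 = 90.
Hole:
Cross-terms: 6, 3, 0  ⇒  Σ = 9
Area = |Σ|/2 = 4.5.
Net area = 90 − 4.5 = 85.5.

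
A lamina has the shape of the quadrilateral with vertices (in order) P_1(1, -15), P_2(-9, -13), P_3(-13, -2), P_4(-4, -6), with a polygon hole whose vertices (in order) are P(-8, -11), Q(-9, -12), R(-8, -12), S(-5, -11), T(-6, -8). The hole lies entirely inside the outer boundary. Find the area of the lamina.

Outer boundary:
Apply Gauss's area formula: 2A = Σ (x_i·y_{i+1} − x_{i+1}·y_i), indices taken mod 4.
P_1→P_2: (1)(-13) − (-9)(-15) = -148
P_2→P_3: (-9)(-2) − (-13)(-13) = -151
P_3→P_4: (-13)(-6) − (-4)(-2) = 70
P_4→P_1: (-4)(-15) − (1)(-6) = 66
Σ = -163
Area = |Σ|/2 = 81.5.
Hole:
Apply Gauss's area formula: 2A = Σ (x_i·y_{i+1} − x_{i+1}·y_i), indices taken mod 5.
Σ = (-3) + (12) + (28) + (-26) + (2) = 13
Area = |Σ|/2 = 6.5.
Net area = 81.5 − 6.5 = 75.

75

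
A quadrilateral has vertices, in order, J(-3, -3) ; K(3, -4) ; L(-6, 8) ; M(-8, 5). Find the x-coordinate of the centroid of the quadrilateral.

-905/282

Apply the shoelace formula. First the cross-terms c_i = x_i·y_{i+1} − x_{i+1}·y_i:
  21, 0, 34, 39  ⇒  2A = 94, A = 47.
Then Σ (x_i + x_{i+1})·c_i = -905, so x̄ = -905 / (6·47) = -905/282.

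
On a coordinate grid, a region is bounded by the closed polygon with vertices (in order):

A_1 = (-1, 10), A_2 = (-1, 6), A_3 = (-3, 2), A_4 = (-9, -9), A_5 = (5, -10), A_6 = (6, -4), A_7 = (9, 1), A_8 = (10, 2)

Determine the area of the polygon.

Cross-terms: 4, 16, 45, 135, 40, 42, 8, 102  ⇒  Σ = 392
Area = |Σ|/2 = 196.

196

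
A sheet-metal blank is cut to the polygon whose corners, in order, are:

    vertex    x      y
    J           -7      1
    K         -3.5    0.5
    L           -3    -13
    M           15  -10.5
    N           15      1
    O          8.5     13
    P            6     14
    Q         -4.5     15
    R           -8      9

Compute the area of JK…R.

Σ = (0) + (47) + (226.5) + (172.5) + (186.5) + (41) + (153) + (79.5) + (55) = 961
Area = |Σ|/2 = 480.5.

480.5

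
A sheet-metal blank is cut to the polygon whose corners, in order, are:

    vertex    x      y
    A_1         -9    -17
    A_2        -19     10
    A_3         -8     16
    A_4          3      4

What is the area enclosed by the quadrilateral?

366

Apply Gauss's area formula: 2A = Σ (x_i·y_{i+1} − x_{i+1}·y_i), indices taken mod 4.
Σ = (-413) + (-224) + (-80) + (-15) = -732
Area = |Σ|/2 = 366.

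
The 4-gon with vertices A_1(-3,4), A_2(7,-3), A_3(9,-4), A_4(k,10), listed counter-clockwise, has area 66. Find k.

Write out the shoelace sum; only the two edges meeting at A_4 involve k:
2·Area = [(9·10 − k·(-4)) + (k·4 − (-3)·10)] + -20
       = 8·k + 100 = 132
⇒ k = 4.

4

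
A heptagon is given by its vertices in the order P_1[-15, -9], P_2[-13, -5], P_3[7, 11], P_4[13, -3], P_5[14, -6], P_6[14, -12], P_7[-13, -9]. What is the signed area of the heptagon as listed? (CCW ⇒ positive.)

Apply the surveyor's formula: 2A = Σ (x_i·y_{i+1} − x_{i+1}·y_i), indices taken mod 7.
P_1→P_2: (-15)(-5) − (-13)(-9) = -42
P_2→P_3: (-13)(11) − (7)(-5) = -108
P_3→P_4: (7)(-3) − (13)(11) = -164
P_4→P_5: (13)(-6) − (14)(-3) = -36
P_5→P_6: (14)(-12) − (14)(-6) = -84
P_6→P_7: (14)(-9) − (-13)(-12) = -282
P_7→P_1: (-13)(-9) − (-15)(-9) = -18
Σ = -734
Signed area = Σ/2 = -367 (negative ⇒ clockwise traversal).

-367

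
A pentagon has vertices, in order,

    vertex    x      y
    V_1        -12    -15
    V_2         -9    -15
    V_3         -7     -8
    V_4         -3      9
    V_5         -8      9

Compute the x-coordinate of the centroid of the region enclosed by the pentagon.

-767/99

Apply the shoelace formula. First the cross-terms c_i = x_i·y_{i+1} − x_{i+1}·y_i:
  45, -33, -87, 45, 228  ⇒  2A = 198, A = 99.
Then Σ (x_i + x_{i+1})·c_i = -4602, so x̄ = -4602 / (6·99) = -767/99.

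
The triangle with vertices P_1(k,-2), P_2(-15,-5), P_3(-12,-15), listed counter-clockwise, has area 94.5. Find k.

Write out the shoelace sum; only the two edges meeting at P_1 involve k:
2·Area = [((-12)·(-2) − k·(-15)) + (k·(-5) − (-15)·(-2))] + 165
       = 10·k + 159 = 189
⇒ k = 3.

3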